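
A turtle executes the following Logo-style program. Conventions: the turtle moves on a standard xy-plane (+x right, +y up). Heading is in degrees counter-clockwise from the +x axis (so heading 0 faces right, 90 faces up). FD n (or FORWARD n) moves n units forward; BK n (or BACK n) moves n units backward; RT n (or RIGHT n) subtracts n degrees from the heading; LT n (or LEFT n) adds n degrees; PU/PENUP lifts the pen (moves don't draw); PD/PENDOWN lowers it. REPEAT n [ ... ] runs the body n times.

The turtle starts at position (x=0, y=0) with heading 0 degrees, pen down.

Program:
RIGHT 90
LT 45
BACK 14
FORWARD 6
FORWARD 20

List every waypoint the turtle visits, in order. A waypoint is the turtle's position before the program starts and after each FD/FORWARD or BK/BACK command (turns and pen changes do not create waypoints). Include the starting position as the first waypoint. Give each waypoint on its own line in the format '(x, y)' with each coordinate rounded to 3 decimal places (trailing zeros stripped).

Executing turtle program step by step:
Start: pos=(0,0), heading=0, pen down
RT 90: heading 0 -> 270
LT 45: heading 270 -> 315
BK 14: (0,0) -> (-9.899,9.899) [heading=315, draw]
FD 6: (-9.899,9.899) -> (-5.657,5.657) [heading=315, draw]
FD 20: (-5.657,5.657) -> (8.485,-8.485) [heading=315, draw]
Final: pos=(8.485,-8.485), heading=315, 3 segment(s) drawn
Waypoints (4 total):
(0, 0)
(-9.899, 9.899)
(-5.657, 5.657)
(8.485, -8.485)

Answer: (0, 0)
(-9.899, 9.899)
(-5.657, 5.657)
(8.485, -8.485)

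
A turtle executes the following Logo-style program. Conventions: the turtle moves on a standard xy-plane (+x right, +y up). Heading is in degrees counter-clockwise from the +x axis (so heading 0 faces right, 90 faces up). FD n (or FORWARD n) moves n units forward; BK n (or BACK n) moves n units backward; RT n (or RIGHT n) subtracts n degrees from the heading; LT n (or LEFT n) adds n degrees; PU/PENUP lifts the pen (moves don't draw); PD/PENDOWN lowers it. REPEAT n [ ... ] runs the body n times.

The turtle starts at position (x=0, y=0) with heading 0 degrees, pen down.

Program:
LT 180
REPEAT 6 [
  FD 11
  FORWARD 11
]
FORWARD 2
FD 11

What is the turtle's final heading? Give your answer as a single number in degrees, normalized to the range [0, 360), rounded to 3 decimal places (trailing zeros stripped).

Executing turtle program step by step:
Start: pos=(0,0), heading=0, pen down
LT 180: heading 0 -> 180
REPEAT 6 [
  -- iteration 1/6 --
  FD 11: (0,0) -> (-11,0) [heading=180, draw]
  FD 11: (-11,0) -> (-22,0) [heading=180, draw]
  -- iteration 2/6 --
  FD 11: (-22,0) -> (-33,0) [heading=180, draw]
  FD 11: (-33,0) -> (-44,0) [heading=180, draw]
  -- iteration 3/6 --
  FD 11: (-44,0) -> (-55,0) [heading=180, draw]
  FD 11: (-55,0) -> (-66,0) [heading=180, draw]
  -- iteration 4/6 --
  FD 11: (-66,0) -> (-77,0) [heading=180, draw]
  FD 11: (-77,0) -> (-88,0) [heading=180, draw]
  -- iteration 5/6 --
  FD 11: (-88,0) -> (-99,0) [heading=180, draw]
  FD 11: (-99,0) -> (-110,0) [heading=180, draw]
  -- iteration 6/6 --
  FD 11: (-110,0) -> (-121,0) [heading=180, draw]
  FD 11: (-121,0) -> (-132,0) [heading=180, draw]
]
FD 2: (-132,0) -> (-134,0) [heading=180, draw]
FD 11: (-134,0) -> (-145,0) [heading=180, draw]
Final: pos=(-145,0), heading=180, 14 segment(s) drawn

Answer: 180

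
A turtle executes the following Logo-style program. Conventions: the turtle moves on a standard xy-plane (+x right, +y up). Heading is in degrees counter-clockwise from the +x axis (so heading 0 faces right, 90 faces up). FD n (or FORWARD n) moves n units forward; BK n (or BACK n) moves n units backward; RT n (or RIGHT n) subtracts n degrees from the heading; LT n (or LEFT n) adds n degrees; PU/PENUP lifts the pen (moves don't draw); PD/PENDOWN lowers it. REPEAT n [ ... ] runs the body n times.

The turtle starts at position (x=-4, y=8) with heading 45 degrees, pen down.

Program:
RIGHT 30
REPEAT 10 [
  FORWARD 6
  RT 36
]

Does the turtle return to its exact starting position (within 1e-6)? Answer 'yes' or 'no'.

Answer: yes

Derivation:
Executing turtle program step by step:
Start: pos=(-4,8), heading=45, pen down
RT 30: heading 45 -> 15
REPEAT 10 [
  -- iteration 1/10 --
  FD 6: (-4,8) -> (1.796,9.553) [heading=15, draw]
  RT 36: heading 15 -> 339
  -- iteration 2/10 --
  FD 6: (1.796,9.553) -> (7.397,7.403) [heading=339, draw]
  RT 36: heading 339 -> 303
  -- iteration 3/10 --
  FD 6: (7.397,7.403) -> (10.665,2.371) [heading=303, draw]
  RT 36: heading 303 -> 267
  -- iteration 4/10 --
  FD 6: (10.665,2.371) -> (10.351,-3.621) [heading=267, draw]
  RT 36: heading 267 -> 231
  -- iteration 5/10 --
  FD 6: (10.351,-3.621) -> (6.575,-8.284) [heading=231, draw]
  RT 36: heading 231 -> 195
  -- iteration 6/10 --
  FD 6: (6.575,-8.284) -> (0.779,-9.837) [heading=195, draw]
  RT 36: heading 195 -> 159
  -- iteration 7/10 --
  FD 6: (0.779,-9.837) -> (-4.822,-7.687) [heading=159, draw]
  RT 36: heading 159 -> 123
  -- iteration 8/10 --
  FD 6: (-4.822,-7.687) -> (-8.09,-2.655) [heading=123, draw]
  RT 36: heading 123 -> 87
  -- iteration 9/10 --
  FD 6: (-8.09,-2.655) -> (-7.776,3.337) [heading=87, draw]
  RT 36: heading 87 -> 51
  -- iteration 10/10 --
  FD 6: (-7.776,3.337) -> (-4,8) [heading=51, draw]
  RT 36: heading 51 -> 15
]
Final: pos=(-4,8), heading=15, 10 segment(s) drawn

Start position: (-4, 8)
Final position: (-4, 8)
Distance = 0; < 1e-6 -> CLOSED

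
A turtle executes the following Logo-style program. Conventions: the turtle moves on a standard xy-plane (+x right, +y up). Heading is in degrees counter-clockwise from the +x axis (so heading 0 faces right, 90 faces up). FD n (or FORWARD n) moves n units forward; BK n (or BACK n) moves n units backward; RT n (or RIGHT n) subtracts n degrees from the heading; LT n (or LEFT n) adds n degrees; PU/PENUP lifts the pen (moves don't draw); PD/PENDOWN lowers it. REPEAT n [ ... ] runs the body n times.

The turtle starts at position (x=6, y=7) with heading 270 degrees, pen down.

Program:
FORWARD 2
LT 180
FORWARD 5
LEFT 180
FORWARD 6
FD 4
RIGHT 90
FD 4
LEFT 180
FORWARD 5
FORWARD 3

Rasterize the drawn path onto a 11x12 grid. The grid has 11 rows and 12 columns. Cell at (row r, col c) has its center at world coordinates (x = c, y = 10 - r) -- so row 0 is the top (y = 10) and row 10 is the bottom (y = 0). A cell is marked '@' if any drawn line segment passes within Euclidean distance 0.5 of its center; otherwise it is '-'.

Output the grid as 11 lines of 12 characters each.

Answer: ------@-----
------@-----
------@-----
------@-----
------@-----
------@-----
------@-----
------@-----
------@-----
------@-----
--@@@@@@@@@-

Derivation:
Segment 0: (6,7) -> (6,5)
Segment 1: (6,5) -> (6,10)
Segment 2: (6,10) -> (6,4)
Segment 3: (6,4) -> (6,0)
Segment 4: (6,0) -> (2,0)
Segment 5: (2,0) -> (7,-0)
Segment 6: (7,-0) -> (10,-0)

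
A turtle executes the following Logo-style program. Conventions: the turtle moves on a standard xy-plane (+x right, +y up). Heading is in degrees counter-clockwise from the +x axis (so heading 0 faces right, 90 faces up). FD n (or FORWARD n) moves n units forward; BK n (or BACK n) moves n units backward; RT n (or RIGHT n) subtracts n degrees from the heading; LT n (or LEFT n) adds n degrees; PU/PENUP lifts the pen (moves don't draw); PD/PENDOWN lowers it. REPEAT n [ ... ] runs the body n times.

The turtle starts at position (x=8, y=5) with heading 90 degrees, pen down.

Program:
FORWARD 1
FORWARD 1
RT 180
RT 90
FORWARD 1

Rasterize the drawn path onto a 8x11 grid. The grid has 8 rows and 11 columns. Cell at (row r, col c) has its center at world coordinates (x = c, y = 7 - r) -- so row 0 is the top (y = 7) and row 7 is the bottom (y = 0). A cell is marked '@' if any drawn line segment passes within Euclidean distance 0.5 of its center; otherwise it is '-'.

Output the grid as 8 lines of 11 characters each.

Answer: -------@@--
--------@--
--------@--
-----------
-----------
-----------
-----------
-----------

Derivation:
Segment 0: (8,5) -> (8,6)
Segment 1: (8,6) -> (8,7)
Segment 2: (8,7) -> (7,7)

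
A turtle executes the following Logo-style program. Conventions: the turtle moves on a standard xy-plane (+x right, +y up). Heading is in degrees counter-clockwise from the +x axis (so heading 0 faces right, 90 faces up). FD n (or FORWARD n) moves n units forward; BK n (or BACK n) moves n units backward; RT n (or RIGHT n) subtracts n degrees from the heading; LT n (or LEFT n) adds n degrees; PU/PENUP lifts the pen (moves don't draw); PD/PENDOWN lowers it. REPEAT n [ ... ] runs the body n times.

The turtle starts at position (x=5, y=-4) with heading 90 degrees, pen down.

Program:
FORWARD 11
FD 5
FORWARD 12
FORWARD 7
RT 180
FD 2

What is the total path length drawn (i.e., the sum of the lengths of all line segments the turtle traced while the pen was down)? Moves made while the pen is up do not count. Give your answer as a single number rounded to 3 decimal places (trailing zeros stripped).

Executing turtle program step by step:
Start: pos=(5,-4), heading=90, pen down
FD 11: (5,-4) -> (5,7) [heading=90, draw]
FD 5: (5,7) -> (5,12) [heading=90, draw]
FD 12: (5,12) -> (5,24) [heading=90, draw]
FD 7: (5,24) -> (5,31) [heading=90, draw]
RT 180: heading 90 -> 270
FD 2: (5,31) -> (5,29) [heading=270, draw]
Final: pos=(5,29), heading=270, 5 segment(s) drawn

Segment lengths:
  seg 1: (5,-4) -> (5,7), length = 11
  seg 2: (5,7) -> (5,12), length = 5
  seg 3: (5,12) -> (5,24), length = 12
  seg 4: (5,24) -> (5,31), length = 7
  seg 5: (5,31) -> (5,29), length = 2
Total = 37

Answer: 37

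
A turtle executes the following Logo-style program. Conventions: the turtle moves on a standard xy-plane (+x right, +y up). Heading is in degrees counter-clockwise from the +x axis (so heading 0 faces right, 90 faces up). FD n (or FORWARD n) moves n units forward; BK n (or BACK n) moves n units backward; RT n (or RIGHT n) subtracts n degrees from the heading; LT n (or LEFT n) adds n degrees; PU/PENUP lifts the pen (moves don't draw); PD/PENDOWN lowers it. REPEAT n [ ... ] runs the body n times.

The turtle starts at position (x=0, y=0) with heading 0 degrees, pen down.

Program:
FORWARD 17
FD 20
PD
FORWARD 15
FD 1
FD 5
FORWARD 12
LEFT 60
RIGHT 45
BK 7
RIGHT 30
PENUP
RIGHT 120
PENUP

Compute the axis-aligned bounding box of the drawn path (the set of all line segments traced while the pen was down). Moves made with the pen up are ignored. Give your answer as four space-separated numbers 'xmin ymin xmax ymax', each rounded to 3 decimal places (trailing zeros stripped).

Executing turtle program step by step:
Start: pos=(0,0), heading=0, pen down
FD 17: (0,0) -> (17,0) [heading=0, draw]
FD 20: (17,0) -> (37,0) [heading=0, draw]
PD: pen down
FD 15: (37,0) -> (52,0) [heading=0, draw]
FD 1: (52,0) -> (53,0) [heading=0, draw]
FD 5: (53,0) -> (58,0) [heading=0, draw]
FD 12: (58,0) -> (70,0) [heading=0, draw]
LT 60: heading 0 -> 60
RT 45: heading 60 -> 15
BK 7: (70,0) -> (63.239,-1.812) [heading=15, draw]
RT 30: heading 15 -> 345
PU: pen up
RT 120: heading 345 -> 225
PU: pen up
Final: pos=(63.239,-1.812), heading=225, 7 segment(s) drawn

Segment endpoints: x in {0, 17, 37, 52, 53, 58, 63.239, 70}, y in {-1.812, 0}
xmin=0, ymin=-1.812, xmax=70, ymax=0

Answer: 0 -1.812 70 0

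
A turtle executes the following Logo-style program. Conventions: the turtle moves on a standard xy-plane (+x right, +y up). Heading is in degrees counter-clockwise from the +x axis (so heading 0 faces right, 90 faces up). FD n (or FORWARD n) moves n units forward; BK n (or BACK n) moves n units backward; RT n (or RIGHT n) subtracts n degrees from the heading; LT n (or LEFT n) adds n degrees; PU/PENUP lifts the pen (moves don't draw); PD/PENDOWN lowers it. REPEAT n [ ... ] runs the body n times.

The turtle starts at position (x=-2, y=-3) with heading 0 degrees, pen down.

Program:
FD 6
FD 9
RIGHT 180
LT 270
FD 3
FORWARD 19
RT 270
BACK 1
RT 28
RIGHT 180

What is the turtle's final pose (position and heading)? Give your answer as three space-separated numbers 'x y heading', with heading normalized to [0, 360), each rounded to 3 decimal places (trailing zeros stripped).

Answer: 14 19 332

Derivation:
Executing turtle program step by step:
Start: pos=(-2,-3), heading=0, pen down
FD 6: (-2,-3) -> (4,-3) [heading=0, draw]
FD 9: (4,-3) -> (13,-3) [heading=0, draw]
RT 180: heading 0 -> 180
LT 270: heading 180 -> 90
FD 3: (13,-3) -> (13,0) [heading=90, draw]
FD 19: (13,0) -> (13,19) [heading=90, draw]
RT 270: heading 90 -> 180
BK 1: (13,19) -> (14,19) [heading=180, draw]
RT 28: heading 180 -> 152
RT 180: heading 152 -> 332
Final: pos=(14,19), heading=332, 5 segment(s) drawn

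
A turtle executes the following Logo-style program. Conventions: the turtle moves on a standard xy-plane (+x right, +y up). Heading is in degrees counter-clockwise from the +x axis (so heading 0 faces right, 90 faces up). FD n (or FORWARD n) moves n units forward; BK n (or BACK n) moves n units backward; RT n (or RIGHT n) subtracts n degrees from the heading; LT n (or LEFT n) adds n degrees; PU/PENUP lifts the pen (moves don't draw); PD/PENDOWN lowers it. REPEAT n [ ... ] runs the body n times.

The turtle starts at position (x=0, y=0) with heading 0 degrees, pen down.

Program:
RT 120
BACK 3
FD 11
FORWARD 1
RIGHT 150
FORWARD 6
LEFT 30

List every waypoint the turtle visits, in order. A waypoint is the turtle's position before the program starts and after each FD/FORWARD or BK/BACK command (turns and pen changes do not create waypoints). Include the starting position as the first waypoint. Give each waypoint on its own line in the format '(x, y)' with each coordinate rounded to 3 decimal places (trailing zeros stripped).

Executing turtle program step by step:
Start: pos=(0,0), heading=0, pen down
RT 120: heading 0 -> 240
BK 3: (0,0) -> (1.5,2.598) [heading=240, draw]
FD 11: (1.5,2.598) -> (-4,-6.928) [heading=240, draw]
FD 1: (-4,-6.928) -> (-4.5,-7.794) [heading=240, draw]
RT 150: heading 240 -> 90
FD 6: (-4.5,-7.794) -> (-4.5,-1.794) [heading=90, draw]
LT 30: heading 90 -> 120
Final: pos=(-4.5,-1.794), heading=120, 4 segment(s) drawn
Waypoints (5 total):
(0, 0)
(1.5, 2.598)
(-4, -6.928)
(-4.5, -7.794)
(-4.5, -1.794)

Answer: (0, 0)
(1.5, 2.598)
(-4, -6.928)
(-4.5, -7.794)
(-4.5, -1.794)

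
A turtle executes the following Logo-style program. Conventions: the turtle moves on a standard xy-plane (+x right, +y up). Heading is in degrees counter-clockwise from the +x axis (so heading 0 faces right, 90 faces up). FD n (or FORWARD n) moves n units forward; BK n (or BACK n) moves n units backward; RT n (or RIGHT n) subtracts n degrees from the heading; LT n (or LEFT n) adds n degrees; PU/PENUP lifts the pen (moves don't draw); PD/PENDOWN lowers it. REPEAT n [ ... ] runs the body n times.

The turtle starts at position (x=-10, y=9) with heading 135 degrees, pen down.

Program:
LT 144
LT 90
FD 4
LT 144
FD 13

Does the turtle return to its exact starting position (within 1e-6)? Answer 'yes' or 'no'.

Executing turtle program step by step:
Start: pos=(-10,9), heading=135, pen down
LT 144: heading 135 -> 279
LT 90: heading 279 -> 9
FD 4: (-10,9) -> (-6.049,9.626) [heading=9, draw]
LT 144: heading 9 -> 153
FD 13: (-6.049,9.626) -> (-17.632,15.528) [heading=153, draw]
Final: pos=(-17.632,15.528), heading=153, 2 segment(s) drawn

Start position: (-10, 9)
Final position: (-17.632, 15.528)
Distance = 10.043; >= 1e-6 -> NOT closed

Answer: no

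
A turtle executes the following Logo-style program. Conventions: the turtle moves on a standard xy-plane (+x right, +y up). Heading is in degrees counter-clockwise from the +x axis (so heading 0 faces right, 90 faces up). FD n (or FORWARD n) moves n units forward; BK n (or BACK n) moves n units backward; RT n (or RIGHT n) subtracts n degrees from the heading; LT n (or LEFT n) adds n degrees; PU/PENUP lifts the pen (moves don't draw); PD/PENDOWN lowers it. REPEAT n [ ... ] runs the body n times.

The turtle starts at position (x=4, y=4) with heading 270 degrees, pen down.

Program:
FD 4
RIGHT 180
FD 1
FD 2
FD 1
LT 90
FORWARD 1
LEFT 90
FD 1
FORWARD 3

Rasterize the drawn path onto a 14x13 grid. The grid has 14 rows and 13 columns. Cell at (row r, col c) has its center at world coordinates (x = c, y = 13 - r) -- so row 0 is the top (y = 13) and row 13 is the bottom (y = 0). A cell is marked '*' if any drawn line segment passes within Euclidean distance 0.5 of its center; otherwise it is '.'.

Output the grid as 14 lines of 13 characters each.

Segment 0: (4,4) -> (4,0)
Segment 1: (4,0) -> (4,1)
Segment 2: (4,1) -> (4,3)
Segment 3: (4,3) -> (4,4)
Segment 4: (4,4) -> (3,4)
Segment 5: (3,4) -> (3,3)
Segment 6: (3,3) -> (3,0)

Answer: .............
.............
.............
.............
.............
.............
.............
.............
.............
...**........
...**........
...**........
...**........
...**........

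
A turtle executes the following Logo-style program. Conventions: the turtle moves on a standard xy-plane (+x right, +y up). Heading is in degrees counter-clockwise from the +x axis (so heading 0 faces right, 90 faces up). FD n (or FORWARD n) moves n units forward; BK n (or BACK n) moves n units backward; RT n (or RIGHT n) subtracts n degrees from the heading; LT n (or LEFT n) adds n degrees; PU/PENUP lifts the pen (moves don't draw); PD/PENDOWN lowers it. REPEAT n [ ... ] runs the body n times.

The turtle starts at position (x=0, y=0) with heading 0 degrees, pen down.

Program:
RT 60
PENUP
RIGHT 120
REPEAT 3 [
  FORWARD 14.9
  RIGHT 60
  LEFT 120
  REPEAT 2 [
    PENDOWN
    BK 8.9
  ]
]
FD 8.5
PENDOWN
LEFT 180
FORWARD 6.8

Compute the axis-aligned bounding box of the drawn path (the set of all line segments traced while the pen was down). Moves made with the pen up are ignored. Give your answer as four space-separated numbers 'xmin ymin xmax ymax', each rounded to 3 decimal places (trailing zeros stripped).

Executing turtle program step by step:
Start: pos=(0,0), heading=0, pen down
RT 60: heading 0 -> 300
PU: pen up
RT 120: heading 300 -> 180
REPEAT 3 [
  -- iteration 1/3 --
  FD 14.9: (0,0) -> (-14.9,0) [heading=180, move]
  RT 60: heading 180 -> 120
  LT 120: heading 120 -> 240
  REPEAT 2 [
    -- iteration 1/2 --
    PD: pen down
    BK 8.9: (-14.9,0) -> (-10.45,7.708) [heading=240, draw]
    -- iteration 2/2 --
    PD: pen down
    BK 8.9: (-10.45,7.708) -> (-6,15.415) [heading=240, draw]
  ]
  -- iteration 2/3 --
  FD 14.9: (-6,15.415) -> (-13.45,2.511) [heading=240, draw]
  RT 60: heading 240 -> 180
  LT 120: heading 180 -> 300
  REPEAT 2 [
    -- iteration 1/2 --
    PD: pen down
    BK 8.9: (-13.45,2.511) -> (-17.9,10.219) [heading=300, draw]
    -- iteration 2/2 --
    PD: pen down
    BK 8.9: (-17.9,10.219) -> (-22.35,17.927) [heading=300, draw]
  ]
  -- iteration 3/3 --
  FD 14.9: (-22.35,17.927) -> (-14.9,5.023) [heading=300, draw]
  RT 60: heading 300 -> 240
  LT 120: heading 240 -> 0
  REPEAT 2 [
    -- iteration 1/2 --
    PD: pen down
    BK 8.9: (-14.9,5.023) -> (-23.8,5.023) [heading=0, draw]
    -- iteration 2/2 --
    PD: pen down
    BK 8.9: (-23.8,5.023) -> (-32.7,5.023) [heading=0, draw]
  ]
]
FD 8.5: (-32.7,5.023) -> (-24.2,5.023) [heading=0, draw]
PD: pen down
LT 180: heading 0 -> 180
FD 6.8: (-24.2,5.023) -> (-31,5.023) [heading=180, draw]
Final: pos=(-31,5.023), heading=180, 10 segment(s) drawn

Segment endpoints: x in {-32.7, -31, -24.2, -23.8, -22.35, -17.9, -14.9, -14.9, -13.45, -10.45, -6}, y in {0, 2.511, 5.023, 5.023, 7.708, 10.219, 15.415, 17.927}
xmin=-32.7, ymin=0, xmax=-6, ymax=17.927

Answer: -32.7 0 -6 17.927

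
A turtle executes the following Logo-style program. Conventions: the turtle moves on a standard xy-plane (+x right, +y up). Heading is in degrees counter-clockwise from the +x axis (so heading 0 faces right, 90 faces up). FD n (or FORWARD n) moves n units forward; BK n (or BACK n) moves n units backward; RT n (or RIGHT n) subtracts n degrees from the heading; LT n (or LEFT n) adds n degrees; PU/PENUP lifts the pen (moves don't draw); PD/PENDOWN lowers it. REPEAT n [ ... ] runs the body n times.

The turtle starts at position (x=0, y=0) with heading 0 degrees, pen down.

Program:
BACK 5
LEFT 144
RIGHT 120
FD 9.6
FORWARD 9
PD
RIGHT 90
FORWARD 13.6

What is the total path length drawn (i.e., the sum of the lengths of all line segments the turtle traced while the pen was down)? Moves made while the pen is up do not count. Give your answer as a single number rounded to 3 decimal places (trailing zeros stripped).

Executing turtle program step by step:
Start: pos=(0,0), heading=0, pen down
BK 5: (0,0) -> (-5,0) [heading=0, draw]
LT 144: heading 0 -> 144
RT 120: heading 144 -> 24
FD 9.6: (-5,0) -> (3.77,3.905) [heading=24, draw]
FD 9: (3.77,3.905) -> (11.992,7.565) [heading=24, draw]
PD: pen down
RT 90: heading 24 -> 294
FD 13.6: (11.992,7.565) -> (17.524,-4.859) [heading=294, draw]
Final: pos=(17.524,-4.859), heading=294, 4 segment(s) drawn

Segment lengths:
  seg 1: (0,0) -> (-5,0), length = 5
  seg 2: (-5,0) -> (3.77,3.905), length = 9.6
  seg 3: (3.77,3.905) -> (11.992,7.565), length = 9
  seg 4: (11.992,7.565) -> (17.524,-4.859), length = 13.6
Total = 37.2

Answer: 37.2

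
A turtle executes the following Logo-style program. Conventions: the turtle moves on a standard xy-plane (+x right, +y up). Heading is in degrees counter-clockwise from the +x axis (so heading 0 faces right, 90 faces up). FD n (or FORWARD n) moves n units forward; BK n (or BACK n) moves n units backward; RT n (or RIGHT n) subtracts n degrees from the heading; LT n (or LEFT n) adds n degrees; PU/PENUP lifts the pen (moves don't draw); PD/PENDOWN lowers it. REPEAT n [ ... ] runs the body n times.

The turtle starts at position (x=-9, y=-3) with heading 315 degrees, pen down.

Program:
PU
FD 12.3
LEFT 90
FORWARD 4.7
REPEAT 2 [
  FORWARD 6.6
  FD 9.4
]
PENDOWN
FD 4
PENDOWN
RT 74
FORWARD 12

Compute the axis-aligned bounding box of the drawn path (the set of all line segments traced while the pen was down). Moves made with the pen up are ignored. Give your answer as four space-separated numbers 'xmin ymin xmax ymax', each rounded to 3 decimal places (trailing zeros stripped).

Executing turtle program step by step:
Start: pos=(-9,-3), heading=315, pen down
PU: pen up
FD 12.3: (-9,-3) -> (-0.303,-11.697) [heading=315, move]
LT 90: heading 315 -> 45
FD 4.7: (-0.303,-11.697) -> (3.021,-8.374) [heading=45, move]
REPEAT 2 [
  -- iteration 1/2 --
  FD 6.6: (3.021,-8.374) -> (7.688,-3.707) [heading=45, move]
  FD 9.4: (7.688,-3.707) -> (14.335,2.94) [heading=45, move]
  -- iteration 2/2 --
  FD 6.6: (14.335,2.94) -> (19.001,7.607) [heading=45, move]
  FD 9.4: (19.001,7.607) -> (25.648,14.253) [heading=45, move]
]
PD: pen down
FD 4: (25.648,14.253) -> (28.477,17.082) [heading=45, draw]
PD: pen down
RT 74: heading 45 -> 331
FD 12: (28.477,17.082) -> (38.972,11.264) [heading=331, draw]
Final: pos=(38.972,11.264), heading=331, 2 segment(s) drawn

Segment endpoints: x in {25.648, 28.477, 38.972}, y in {11.264, 14.253, 17.082}
xmin=25.648, ymin=11.264, xmax=38.972, ymax=17.082

Answer: 25.648 11.264 38.972 17.082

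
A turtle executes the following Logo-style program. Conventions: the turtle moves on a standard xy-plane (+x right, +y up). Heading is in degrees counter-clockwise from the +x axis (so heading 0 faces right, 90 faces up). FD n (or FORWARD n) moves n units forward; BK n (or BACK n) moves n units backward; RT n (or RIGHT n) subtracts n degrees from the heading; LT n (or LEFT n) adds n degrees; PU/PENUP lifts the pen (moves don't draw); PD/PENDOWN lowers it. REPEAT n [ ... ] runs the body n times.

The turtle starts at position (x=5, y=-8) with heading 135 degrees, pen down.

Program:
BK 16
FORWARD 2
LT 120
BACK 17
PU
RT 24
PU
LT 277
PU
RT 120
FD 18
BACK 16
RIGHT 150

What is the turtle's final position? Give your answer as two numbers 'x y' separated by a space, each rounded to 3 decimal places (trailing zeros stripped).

Executing turtle program step by step:
Start: pos=(5,-8), heading=135, pen down
BK 16: (5,-8) -> (16.314,-19.314) [heading=135, draw]
FD 2: (16.314,-19.314) -> (14.899,-17.899) [heading=135, draw]
LT 120: heading 135 -> 255
BK 17: (14.899,-17.899) -> (19.299,-1.479) [heading=255, draw]
PU: pen up
RT 24: heading 255 -> 231
PU: pen up
LT 277: heading 231 -> 148
PU: pen up
RT 120: heading 148 -> 28
FD 18: (19.299,-1.479) -> (35.192,6.972) [heading=28, move]
BK 16: (35.192,6.972) -> (21.065,-0.54) [heading=28, move]
RT 150: heading 28 -> 238
Final: pos=(21.065,-0.54), heading=238, 3 segment(s) drawn

Answer: 21.065 -0.54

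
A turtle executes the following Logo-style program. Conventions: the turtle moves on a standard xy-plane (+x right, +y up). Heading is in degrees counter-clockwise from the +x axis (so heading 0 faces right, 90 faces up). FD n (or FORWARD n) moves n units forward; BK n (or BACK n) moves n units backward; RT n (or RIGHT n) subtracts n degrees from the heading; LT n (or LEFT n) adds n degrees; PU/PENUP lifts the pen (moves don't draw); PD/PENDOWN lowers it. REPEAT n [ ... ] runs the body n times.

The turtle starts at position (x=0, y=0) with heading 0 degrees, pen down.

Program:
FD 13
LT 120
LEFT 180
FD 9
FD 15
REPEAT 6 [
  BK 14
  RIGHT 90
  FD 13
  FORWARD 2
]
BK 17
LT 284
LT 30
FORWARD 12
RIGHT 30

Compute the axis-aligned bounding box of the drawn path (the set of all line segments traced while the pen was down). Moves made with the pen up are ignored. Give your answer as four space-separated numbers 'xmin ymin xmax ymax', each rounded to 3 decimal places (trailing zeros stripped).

Answer: 0 -20.785 29.624 3.83

Derivation:
Executing turtle program step by step:
Start: pos=(0,0), heading=0, pen down
FD 13: (0,0) -> (13,0) [heading=0, draw]
LT 120: heading 0 -> 120
LT 180: heading 120 -> 300
FD 9: (13,0) -> (17.5,-7.794) [heading=300, draw]
FD 15: (17.5,-7.794) -> (25,-20.785) [heading=300, draw]
REPEAT 6 [
  -- iteration 1/6 --
  BK 14: (25,-20.785) -> (18,-8.66) [heading=300, draw]
  RT 90: heading 300 -> 210
  FD 13: (18,-8.66) -> (6.742,-15.16) [heading=210, draw]
  FD 2: (6.742,-15.16) -> (5.01,-16.16) [heading=210, draw]
  -- iteration 2/6 --
  BK 14: (5.01,-16.16) -> (17.134,-9.16) [heading=210, draw]
  RT 90: heading 210 -> 120
  FD 13: (17.134,-9.16) -> (10.634,2.098) [heading=120, draw]
  FD 2: (10.634,2.098) -> (9.634,3.83) [heading=120, draw]
  -- iteration 3/6 --
  BK 14: (9.634,3.83) -> (16.634,-8.294) [heading=120, draw]
  RT 90: heading 120 -> 30
  FD 13: (16.634,-8.294) -> (27.892,-1.794) [heading=30, draw]
  FD 2: (27.892,-1.794) -> (29.624,-0.794) [heading=30, draw]
  -- iteration 4/6 --
  BK 14: (29.624,-0.794) -> (17.5,-7.794) [heading=30, draw]
  RT 90: heading 30 -> 300
  FD 13: (17.5,-7.794) -> (24,-19.053) [heading=300, draw]
  FD 2: (24,-19.053) -> (25,-20.785) [heading=300, draw]
  -- iteration 5/6 --
  BK 14: (25,-20.785) -> (18,-8.66) [heading=300, draw]
  RT 90: heading 300 -> 210
  FD 13: (18,-8.66) -> (6.742,-15.16) [heading=210, draw]
  FD 2: (6.742,-15.16) -> (5.01,-16.16) [heading=210, draw]
  -- iteration 6/6 --
  BK 14: (5.01,-16.16) -> (17.134,-9.16) [heading=210, draw]
  RT 90: heading 210 -> 120
  FD 13: (17.134,-9.16) -> (10.634,2.098) [heading=120, draw]
  FD 2: (10.634,2.098) -> (9.634,3.83) [heading=120, draw]
]
BK 17: (9.634,3.83) -> (18.134,-10.892) [heading=120, draw]
LT 284: heading 120 -> 44
LT 30: heading 44 -> 74
FD 12: (18.134,-10.892) -> (21.442,0.643) [heading=74, draw]
RT 30: heading 74 -> 44
Final: pos=(21.442,0.643), heading=44, 23 segment(s) drawn

Segment endpoints: x in {0, 5.01, 5.01, 6.742, 6.742, 9.634, 9.634, 10.634, 10.634, 13, 16.634, 17.134, 17.5, 18, 18.134, 21.442, 24, 25, 27.892, 29.624}, y in {-20.785, -19.053, -16.16, -16.16, -15.16, -15.16, -10.892, -9.16, -9.16, -8.66, -8.294, -7.794, -7.794, -1.794, -0.794, 0, 0.643, 2.098, 2.098, 3.83, 3.83}
xmin=0, ymin=-20.785, xmax=29.624, ymax=3.83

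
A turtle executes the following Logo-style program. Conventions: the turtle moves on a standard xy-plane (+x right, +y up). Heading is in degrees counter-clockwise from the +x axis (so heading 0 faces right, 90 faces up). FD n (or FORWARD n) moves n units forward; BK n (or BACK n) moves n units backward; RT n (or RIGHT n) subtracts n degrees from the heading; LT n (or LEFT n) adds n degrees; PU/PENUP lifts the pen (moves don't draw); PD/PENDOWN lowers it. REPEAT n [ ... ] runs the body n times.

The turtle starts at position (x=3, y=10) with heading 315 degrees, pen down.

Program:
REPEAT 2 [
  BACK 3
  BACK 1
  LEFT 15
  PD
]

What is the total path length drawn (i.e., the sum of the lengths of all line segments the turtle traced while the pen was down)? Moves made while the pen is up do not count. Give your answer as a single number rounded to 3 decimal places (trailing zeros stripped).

Executing turtle program step by step:
Start: pos=(3,10), heading=315, pen down
REPEAT 2 [
  -- iteration 1/2 --
  BK 3: (3,10) -> (0.879,12.121) [heading=315, draw]
  BK 1: (0.879,12.121) -> (0.172,12.828) [heading=315, draw]
  LT 15: heading 315 -> 330
  PD: pen down
  -- iteration 2/2 --
  BK 3: (0.172,12.828) -> (-2.427,14.328) [heading=330, draw]
  BK 1: (-2.427,14.328) -> (-3.293,14.828) [heading=330, draw]
  LT 15: heading 330 -> 345
  PD: pen down
]
Final: pos=(-3.293,14.828), heading=345, 4 segment(s) drawn

Segment lengths:
  seg 1: (3,10) -> (0.879,12.121), length = 3
  seg 2: (0.879,12.121) -> (0.172,12.828), length = 1
  seg 3: (0.172,12.828) -> (-2.427,14.328), length = 3
  seg 4: (-2.427,14.328) -> (-3.293,14.828), length = 1
Total = 8

Answer: 8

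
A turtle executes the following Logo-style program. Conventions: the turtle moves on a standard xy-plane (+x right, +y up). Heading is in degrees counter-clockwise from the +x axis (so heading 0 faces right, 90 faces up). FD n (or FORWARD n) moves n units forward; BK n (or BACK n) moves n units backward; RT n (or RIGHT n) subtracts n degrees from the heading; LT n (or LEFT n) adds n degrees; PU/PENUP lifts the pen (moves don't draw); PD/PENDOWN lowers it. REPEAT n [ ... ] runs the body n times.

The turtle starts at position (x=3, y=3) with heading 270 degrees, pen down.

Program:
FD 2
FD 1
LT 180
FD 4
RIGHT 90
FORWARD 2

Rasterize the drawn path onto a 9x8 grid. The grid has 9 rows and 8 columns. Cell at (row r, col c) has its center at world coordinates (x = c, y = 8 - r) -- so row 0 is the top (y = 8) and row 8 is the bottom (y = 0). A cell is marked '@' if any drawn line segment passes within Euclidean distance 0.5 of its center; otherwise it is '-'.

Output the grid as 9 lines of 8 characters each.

Answer: --------
--------
--------
--------
---@@@--
---@----
---@----
---@----
---@----

Derivation:
Segment 0: (3,3) -> (3,1)
Segment 1: (3,1) -> (3,0)
Segment 2: (3,0) -> (3,4)
Segment 3: (3,4) -> (5,4)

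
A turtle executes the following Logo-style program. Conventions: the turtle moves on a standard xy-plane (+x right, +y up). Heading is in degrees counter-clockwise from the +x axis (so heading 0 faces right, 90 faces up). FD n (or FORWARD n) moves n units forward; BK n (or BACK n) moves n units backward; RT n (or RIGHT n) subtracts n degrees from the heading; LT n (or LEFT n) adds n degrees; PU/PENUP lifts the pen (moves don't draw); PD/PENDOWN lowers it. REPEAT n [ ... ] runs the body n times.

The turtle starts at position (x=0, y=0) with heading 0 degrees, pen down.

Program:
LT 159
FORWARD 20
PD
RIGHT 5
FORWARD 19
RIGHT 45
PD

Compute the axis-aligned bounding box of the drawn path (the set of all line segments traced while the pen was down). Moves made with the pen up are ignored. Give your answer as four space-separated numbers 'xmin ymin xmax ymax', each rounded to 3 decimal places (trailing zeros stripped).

Answer: -35.749 0 0 15.496

Derivation:
Executing turtle program step by step:
Start: pos=(0,0), heading=0, pen down
LT 159: heading 0 -> 159
FD 20: (0,0) -> (-18.672,7.167) [heading=159, draw]
PD: pen down
RT 5: heading 159 -> 154
FD 19: (-18.672,7.167) -> (-35.749,15.496) [heading=154, draw]
RT 45: heading 154 -> 109
PD: pen down
Final: pos=(-35.749,15.496), heading=109, 2 segment(s) drawn

Segment endpoints: x in {-35.749, -18.672, 0}, y in {0, 7.167, 15.496}
xmin=-35.749, ymin=0, xmax=0, ymax=15.496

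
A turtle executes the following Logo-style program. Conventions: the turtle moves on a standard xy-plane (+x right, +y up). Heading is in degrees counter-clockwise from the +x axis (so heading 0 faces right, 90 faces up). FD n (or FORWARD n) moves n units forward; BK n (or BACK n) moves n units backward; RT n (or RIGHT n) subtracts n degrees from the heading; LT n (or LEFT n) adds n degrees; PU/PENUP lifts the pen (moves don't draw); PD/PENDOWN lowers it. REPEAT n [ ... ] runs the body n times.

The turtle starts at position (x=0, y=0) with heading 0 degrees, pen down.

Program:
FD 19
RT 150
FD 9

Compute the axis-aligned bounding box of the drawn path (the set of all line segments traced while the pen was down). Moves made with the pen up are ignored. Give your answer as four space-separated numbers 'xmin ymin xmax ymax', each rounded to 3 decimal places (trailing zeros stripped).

Executing turtle program step by step:
Start: pos=(0,0), heading=0, pen down
FD 19: (0,0) -> (19,0) [heading=0, draw]
RT 150: heading 0 -> 210
FD 9: (19,0) -> (11.206,-4.5) [heading=210, draw]
Final: pos=(11.206,-4.5), heading=210, 2 segment(s) drawn

Segment endpoints: x in {0, 11.206, 19}, y in {-4.5, 0}
xmin=0, ymin=-4.5, xmax=19, ymax=0

Answer: 0 -4.5 19 0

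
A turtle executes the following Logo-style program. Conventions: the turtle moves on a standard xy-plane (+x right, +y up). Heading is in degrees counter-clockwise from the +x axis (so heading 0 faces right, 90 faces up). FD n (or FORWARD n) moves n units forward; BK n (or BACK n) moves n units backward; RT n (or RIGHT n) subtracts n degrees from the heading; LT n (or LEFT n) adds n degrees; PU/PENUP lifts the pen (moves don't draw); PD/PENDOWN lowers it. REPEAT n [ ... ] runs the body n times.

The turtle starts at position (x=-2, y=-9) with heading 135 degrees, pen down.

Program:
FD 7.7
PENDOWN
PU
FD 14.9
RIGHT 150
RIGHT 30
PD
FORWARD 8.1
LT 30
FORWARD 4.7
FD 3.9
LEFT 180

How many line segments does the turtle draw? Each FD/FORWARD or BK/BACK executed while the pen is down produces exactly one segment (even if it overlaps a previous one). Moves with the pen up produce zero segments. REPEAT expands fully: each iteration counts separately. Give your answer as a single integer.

Answer: 4

Derivation:
Executing turtle program step by step:
Start: pos=(-2,-9), heading=135, pen down
FD 7.7: (-2,-9) -> (-7.445,-3.555) [heading=135, draw]
PD: pen down
PU: pen up
FD 14.9: (-7.445,-3.555) -> (-17.981,6.981) [heading=135, move]
RT 150: heading 135 -> 345
RT 30: heading 345 -> 315
PD: pen down
FD 8.1: (-17.981,6.981) -> (-12.253,1.253) [heading=315, draw]
LT 30: heading 315 -> 345
FD 4.7: (-12.253,1.253) -> (-7.713,0.037) [heading=345, draw]
FD 3.9: (-7.713,0.037) -> (-3.946,-0.973) [heading=345, draw]
LT 180: heading 345 -> 165
Final: pos=(-3.946,-0.973), heading=165, 4 segment(s) drawn
Segments drawn: 4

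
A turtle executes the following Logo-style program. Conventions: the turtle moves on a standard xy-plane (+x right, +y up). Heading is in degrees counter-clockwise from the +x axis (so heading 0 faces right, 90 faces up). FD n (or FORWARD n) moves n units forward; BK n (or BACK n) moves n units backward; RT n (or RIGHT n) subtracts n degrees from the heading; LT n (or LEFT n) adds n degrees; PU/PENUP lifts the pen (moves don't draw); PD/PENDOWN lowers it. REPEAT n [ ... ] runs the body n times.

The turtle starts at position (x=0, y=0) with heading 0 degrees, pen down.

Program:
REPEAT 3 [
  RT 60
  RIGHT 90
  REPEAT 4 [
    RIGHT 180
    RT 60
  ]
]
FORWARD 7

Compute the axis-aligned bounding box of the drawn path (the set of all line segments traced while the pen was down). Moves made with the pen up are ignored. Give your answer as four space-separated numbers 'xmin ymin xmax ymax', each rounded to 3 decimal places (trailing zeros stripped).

Answer: 0 -7 0 0

Derivation:
Executing turtle program step by step:
Start: pos=(0,0), heading=0, pen down
REPEAT 3 [
  -- iteration 1/3 --
  RT 60: heading 0 -> 300
  RT 90: heading 300 -> 210
  REPEAT 4 [
    -- iteration 1/4 --
    RT 180: heading 210 -> 30
    RT 60: heading 30 -> 330
    -- iteration 2/4 --
    RT 180: heading 330 -> 150
    RT 60: heading 150 -> 90
    -- iteration 3/4 --
    RT 180: heading 90 -> 270
    RT 60: heading 270 -> 210
    -- iteration 4/4 --
    RT 180: heading 210 -> 30
    RT 60: heading 30 -> 330
  ]
  -- iteration 2/3 --
  RT 60: heading 330 -> 270
  RT 90: heading 270 -> 180
  REPEAT 4 [
    -- iteration 1/4 --
    RT 180: heading 180 -> 0
    RT 60: heading 0 -> 300
    -- iteration 2/4 --
    RT 180: heading 300 -> 120
    RT 60: heading 120 -> 60
    -- iteration 3/4 --
    RT 180: heading 60 -> 240
    RT 60: heading 240 -> 180
    -- iteration 4/4 --
    RT 180: heading 180 -> 0
    RT 60: heading 0 -> 300
  ]
  -- iteration 3/3 --
  RT 60: heading 300 -> 240
  RT 90: heading 240 -> 150
  REPEAT 4 [
    -- iteration 1/4 --
    RT 180: heading 150 -> 330
    RT 60: heading 330 -> 270
    -- iteration 2/4 --
    RT 180: heading 270 -> 90
    RT 60: heading 90 -> 30
    -- iteration 3/4 --
    RT 180: heading 30 -> 210
    RT 60: heading 210 -> 150
    -- iteration 4/4 --
    RT 180: heading 150 -> 330
    RT 60: heading 330 -> 270
  ]
]
FD 7: (0,0) -> (0,-7) [heading=270, draw]
Final: pos=(0,-7), heading=270, 1 segment(s) drawn

Segment endpoints: x in {0, 0}, y in {-7, 0}
xmin=0, ymin=-7, xmax=0, ymax=0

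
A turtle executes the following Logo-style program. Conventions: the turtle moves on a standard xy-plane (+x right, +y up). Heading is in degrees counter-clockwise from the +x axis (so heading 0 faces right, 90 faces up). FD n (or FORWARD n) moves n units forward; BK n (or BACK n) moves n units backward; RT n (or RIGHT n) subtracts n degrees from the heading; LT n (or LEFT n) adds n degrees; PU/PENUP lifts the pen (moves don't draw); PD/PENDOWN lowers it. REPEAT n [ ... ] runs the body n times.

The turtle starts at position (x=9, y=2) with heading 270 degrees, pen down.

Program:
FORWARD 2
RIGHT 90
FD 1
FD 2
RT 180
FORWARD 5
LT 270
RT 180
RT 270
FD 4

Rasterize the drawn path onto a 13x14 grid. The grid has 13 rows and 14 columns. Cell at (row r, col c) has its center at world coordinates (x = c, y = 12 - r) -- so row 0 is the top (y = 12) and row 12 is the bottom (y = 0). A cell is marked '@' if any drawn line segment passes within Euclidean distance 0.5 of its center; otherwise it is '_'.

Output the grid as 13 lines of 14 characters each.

Segment 0: (9,2) -> (9,0)
Segment 1: (9,0) -> (8,0)
Segment 2: (8,0) -> (6,0)
Segment 3: (6,0) -> (11,0)
Segment 4: (11,0) -> (7,-0)

Answer: ______________
______________
______________
______________
______________
______________
______________
______________
______________
______________
_________@____
_________@____
______@@@@@@__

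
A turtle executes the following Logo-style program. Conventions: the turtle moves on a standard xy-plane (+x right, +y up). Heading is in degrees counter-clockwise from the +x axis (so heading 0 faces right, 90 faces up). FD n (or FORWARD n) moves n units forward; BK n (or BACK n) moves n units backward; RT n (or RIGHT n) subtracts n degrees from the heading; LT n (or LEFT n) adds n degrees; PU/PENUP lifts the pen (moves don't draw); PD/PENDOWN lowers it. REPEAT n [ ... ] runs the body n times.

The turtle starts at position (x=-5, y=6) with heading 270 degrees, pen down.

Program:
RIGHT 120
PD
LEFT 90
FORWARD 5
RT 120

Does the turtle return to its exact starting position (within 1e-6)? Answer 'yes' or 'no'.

Executing turtle program step by step:
Start: pos=(-5,6), heading=270, pen down
RT 120: heading 270 -> 150
PD: pen down
LT 90: heading 150 -> 240
FD 5: (-5,6) -> (-7.5,1.67) [heading=240, draw]
RT 120: heading 240 -> 120
Final: pos=(-7.5,1.67), heading=120, 1 segment(s) drawn

Start position: (-5, 6)
Final position: (-7.5, 1.67)
Distance = 5; >= 1e-6 -> NOT closed

Answer: no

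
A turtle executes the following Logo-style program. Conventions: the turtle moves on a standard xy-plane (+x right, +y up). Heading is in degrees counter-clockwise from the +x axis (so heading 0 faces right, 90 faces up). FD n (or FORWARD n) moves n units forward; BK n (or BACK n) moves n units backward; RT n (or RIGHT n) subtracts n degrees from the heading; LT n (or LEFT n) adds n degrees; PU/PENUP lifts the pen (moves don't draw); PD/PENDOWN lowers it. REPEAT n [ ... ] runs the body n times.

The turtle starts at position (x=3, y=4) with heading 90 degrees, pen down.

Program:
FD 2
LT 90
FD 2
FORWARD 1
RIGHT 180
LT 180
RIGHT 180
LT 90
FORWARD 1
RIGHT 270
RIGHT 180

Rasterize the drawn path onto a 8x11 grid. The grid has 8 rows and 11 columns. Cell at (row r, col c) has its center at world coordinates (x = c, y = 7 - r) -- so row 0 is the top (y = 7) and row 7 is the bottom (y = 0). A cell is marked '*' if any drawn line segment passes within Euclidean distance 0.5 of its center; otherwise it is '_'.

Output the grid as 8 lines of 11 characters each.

Answer: *__________
****_______
___*_______
___*_______
___________
___________
___________
___________

Derivation:
Segment 0: (3,4) -> (3,6)
Segment 1: (3,6) -> (1,6)
Segment 2: (1,6) -> (0,6)
Segment 3: (0,6) -> (0,7)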